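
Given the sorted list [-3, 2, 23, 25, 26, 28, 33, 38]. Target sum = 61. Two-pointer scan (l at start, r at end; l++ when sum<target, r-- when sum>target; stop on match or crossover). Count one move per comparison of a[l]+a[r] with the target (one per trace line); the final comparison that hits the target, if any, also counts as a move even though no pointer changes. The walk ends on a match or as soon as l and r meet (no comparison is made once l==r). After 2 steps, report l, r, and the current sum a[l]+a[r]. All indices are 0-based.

l=0 r=7: -3+38=35 <61, l++
l=1 r=7: 2+38=40 <61, l++

l=2, r=7, sum=61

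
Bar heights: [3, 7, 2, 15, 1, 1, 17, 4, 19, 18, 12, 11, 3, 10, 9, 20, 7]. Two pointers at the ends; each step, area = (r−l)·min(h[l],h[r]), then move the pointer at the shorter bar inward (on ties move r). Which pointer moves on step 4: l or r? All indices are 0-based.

l

[0,16] min(3,7)*16=48 best=48 * → l++
[1,16] min(7,7)*15=105 best=105 * → r--
[1,15] min(7,20)*14=98 best=105 → l++
[2,15] min(2,20)*13=26 best=105 → l++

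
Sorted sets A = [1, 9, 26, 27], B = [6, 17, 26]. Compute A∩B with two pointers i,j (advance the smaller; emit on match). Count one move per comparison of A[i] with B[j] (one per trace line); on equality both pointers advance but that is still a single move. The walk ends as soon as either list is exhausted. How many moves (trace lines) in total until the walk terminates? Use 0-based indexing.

5 moves

i=0 j=0: 1<6, i++
i=1 j=0: 9>6, j++
i=1 j=1: 9<17, i++
i=2 j=1: 26>17, j++
i=2 j=2: 26==26 emit, i++,j++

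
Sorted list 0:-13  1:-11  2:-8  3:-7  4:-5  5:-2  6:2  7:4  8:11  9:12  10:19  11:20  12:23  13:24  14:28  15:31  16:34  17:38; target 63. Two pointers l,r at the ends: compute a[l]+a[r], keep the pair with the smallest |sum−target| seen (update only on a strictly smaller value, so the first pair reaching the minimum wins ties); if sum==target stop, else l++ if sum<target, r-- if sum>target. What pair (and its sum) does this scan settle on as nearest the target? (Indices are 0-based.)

l=0 r=17: -13+38=25 d=38 *, l++
l=1 r=17: -11+38=27 d=36 *, l++
l=2 r=17: -8+38=30 d=33 *, l++
l=3 r=17: -7+38=31 d=32 *, l++
l=4 r=17: -5+38=33 d=30 *, l++
l=5 r=17: -2+38=36 d=27 *, l++
l=6 r=17: 2+38=40 d=23 *, l++
l=7 r=17: 4+38=42 d=21 *, l++
l=8 r=17: 11+38=49 d=14 *, l++
l=9 r=17: 12+38=50 d=13 *, l++
l=10 r=17: 19+38=57 d=6 *, l++
l=11 r=17: 20+38=58 d=5 *, l++
l=12 r=17: 23+38=61 d=2 *, l++
l=13 r=17: 24+38=62 d=1 *, l++
l=14 r=17: 28+38=66 d=3, r--
l=14 r=16: 28+34=62 d=1, l++
l=15 r=16: 31+34=65 d=2, r--

pair (24, 38) with sum 62 (|Δ|=1)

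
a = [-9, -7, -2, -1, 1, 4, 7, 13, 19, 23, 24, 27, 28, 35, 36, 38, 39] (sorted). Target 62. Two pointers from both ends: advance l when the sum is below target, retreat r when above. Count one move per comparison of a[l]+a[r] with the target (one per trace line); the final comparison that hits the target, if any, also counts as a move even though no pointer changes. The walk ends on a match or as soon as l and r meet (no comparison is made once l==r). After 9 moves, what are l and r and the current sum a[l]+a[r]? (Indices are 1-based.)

l=10, r=17, sum=62

[1,17] -9+39=30 <62 → l++
[2,17] -7+39=32 <62 → l++
[3,17] -2+39=37 <62 → l++
[4,17] -1+39=38 <62 → l++
[5,17] 1+39=40 <62 → l++
[6,17] 4+39=43 <62 → l++
[7,17] 7+39=46 <62 → l++
[8,17] 13+39=52 <62 → l++
[9,17] 19+39=58 <62 → l++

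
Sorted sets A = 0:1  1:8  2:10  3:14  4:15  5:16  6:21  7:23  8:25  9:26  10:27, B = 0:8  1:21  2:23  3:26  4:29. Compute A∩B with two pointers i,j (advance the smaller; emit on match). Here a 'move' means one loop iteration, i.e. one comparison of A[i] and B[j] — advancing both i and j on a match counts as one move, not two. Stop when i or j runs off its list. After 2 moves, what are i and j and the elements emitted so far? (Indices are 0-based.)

[i=0,j=0] 1<8 → i++
[i=1,j=0] 8==8 emit → i++,j++

i=2, j=1, emitted=[8]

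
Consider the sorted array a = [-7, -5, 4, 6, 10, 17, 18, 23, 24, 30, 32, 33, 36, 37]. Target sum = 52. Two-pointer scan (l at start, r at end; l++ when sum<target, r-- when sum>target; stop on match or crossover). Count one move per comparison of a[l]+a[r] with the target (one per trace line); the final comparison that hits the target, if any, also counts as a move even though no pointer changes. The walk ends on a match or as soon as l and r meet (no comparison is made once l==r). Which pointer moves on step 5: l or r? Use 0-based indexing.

l

[0,13] -7+37=30 <52 → l++
[1,13] -5+37=32 <52 → l++
[2,13] 4+37=41 <52 → l++
[3,13] 6+37=43 <52 → l++
[4,13] 10+37=47 <52 → l++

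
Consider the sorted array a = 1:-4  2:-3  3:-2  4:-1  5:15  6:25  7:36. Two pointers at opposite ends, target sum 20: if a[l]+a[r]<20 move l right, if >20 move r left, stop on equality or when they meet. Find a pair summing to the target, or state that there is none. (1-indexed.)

l=1 r=7: -4+36=32 >20, r--
l=1 r=6: -4+25=21 >20, r--
l=1 r=5: -4+15=11 <20, l++
l=2 r=5: -3+15=12 <20, l++
l=3 r=5: -2+15=13 <20, l++
l=4 r=5: -1+15=14 <20, l++

no pair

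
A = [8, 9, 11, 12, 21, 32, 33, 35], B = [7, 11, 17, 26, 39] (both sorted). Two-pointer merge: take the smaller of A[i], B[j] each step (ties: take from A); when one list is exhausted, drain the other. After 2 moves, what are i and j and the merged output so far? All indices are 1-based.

i=2, j=2, merged so far=[7, 8]

i=1 j=1: A[i]=8>B[j]=7 take 7, j++
i=1 j=2: A[i]=8<=B[j]=11 take 8, i++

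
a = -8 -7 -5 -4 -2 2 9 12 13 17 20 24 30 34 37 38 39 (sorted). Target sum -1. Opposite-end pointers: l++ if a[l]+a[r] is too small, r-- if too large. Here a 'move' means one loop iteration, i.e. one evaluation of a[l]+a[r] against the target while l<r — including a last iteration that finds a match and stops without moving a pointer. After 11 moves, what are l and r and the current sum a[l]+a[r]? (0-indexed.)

l=0, r=5, sum=-6

l=0 r=16: -8+39=31 >-1, r--
l=0 r=15: -8+38=30 >-1, r--
l=0 r=14: -8+37=29 >-1, r--
l=0 r=13: -8+34=26 >-1, r--
l=0 r=12: -8+30=22 >-1, r--
l=0 r=11: -8+24=16 >-1, r--
l=0 r=10: -8+20=12 >-1, r--
l=0 r=9: -8+17=9 >-1, r--
l=0 r=8: -8+13=5 >-1, r--
l=0 r=7: -8+12=4 >-1, r--
l=0 r=6: -8+9=1 >-1, r--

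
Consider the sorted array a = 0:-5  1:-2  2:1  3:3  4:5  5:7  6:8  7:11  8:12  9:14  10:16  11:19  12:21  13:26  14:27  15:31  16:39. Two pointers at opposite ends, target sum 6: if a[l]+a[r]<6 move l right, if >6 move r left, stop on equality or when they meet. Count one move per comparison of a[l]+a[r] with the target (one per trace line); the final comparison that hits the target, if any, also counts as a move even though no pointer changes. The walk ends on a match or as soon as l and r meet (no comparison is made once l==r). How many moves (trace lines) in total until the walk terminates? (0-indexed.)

10 moves

l=0 r=16: -5+39=34 >6, r--
l=0 r=15: -5+31=26 >6, r--
l=0 r=14: -5+27=22 >6, r--
l=0 r=13: -5+26=21 >6, r--
l=0 r=12: -5+21=16 >6, r--
l=0 r=11: -5+19=14 >6, r--
l=0 r=10: -5+16=11 >6, r--
l=0 r=9: -5+14=9 >6, r--
l=0 r=8: -5+12=7 >6, r--
l=0 r=7: -5+11=6, found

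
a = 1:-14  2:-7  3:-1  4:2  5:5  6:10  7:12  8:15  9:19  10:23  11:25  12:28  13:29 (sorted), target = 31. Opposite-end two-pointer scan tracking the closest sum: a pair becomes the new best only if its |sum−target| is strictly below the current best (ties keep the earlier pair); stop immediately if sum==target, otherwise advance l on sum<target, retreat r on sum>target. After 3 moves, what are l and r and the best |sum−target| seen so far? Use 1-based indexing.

l=4, r=13, best |Δ|=3

[1,13] -14+29=15 d=16 * → l++
[2,13] -7+29=22 d=9 * → l++
[3,13] -1+29=28 d=3 * → l++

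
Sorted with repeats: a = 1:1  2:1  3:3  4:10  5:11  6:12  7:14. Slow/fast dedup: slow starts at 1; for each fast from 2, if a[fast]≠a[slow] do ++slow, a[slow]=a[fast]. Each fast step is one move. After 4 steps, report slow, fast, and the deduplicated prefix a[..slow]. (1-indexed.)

slow=4, fast=6, prefix=[1, 3, 10, 11]

(s=1,f=2) a[fast]=1=a[slow] dup → fast++
(s=1,f=3) a[fast]=3≠a[slow]=1 write a[2]=3 → slow++,fast++
(s=2,f=4) a[fast]=10≠a[slow]=3 write a[3]=10 → slow++,fast++
(s=3,f=5) a[fast]=11≠a[slow]=10 write a[4]=11 → slow++,fast++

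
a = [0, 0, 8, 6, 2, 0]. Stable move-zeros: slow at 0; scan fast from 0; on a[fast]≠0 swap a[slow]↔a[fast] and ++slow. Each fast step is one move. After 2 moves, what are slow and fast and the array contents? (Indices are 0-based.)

slow=0, fast=2, a=[0, 0, 8, 6, 2, 0]

slow=0 fast=0: a[fast]=0, fast++
slow=0 fast=1: a[fast]=0, fast++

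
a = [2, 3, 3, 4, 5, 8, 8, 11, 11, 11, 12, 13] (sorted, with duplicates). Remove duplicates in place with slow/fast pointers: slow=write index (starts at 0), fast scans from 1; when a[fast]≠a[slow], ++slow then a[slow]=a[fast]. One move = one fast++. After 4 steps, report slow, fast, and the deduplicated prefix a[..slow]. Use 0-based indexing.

slow=3, fast=5, prefix=[2, 3, 4, 5]

slow=0 fast=1: a[fast]=3≠a[slow]=2 write a[1]=3, slow++,fast++
slow=1 fast=2: a[fast]=3=a[slow] dup, fast++
slow=1 fast=3: a[fast]=4≠a[slow]=3 write a[2]=4, slow++,fast++
slow=2 fast=4: a[fast]=5≠a[slow]=4 write a[3]=5, slow++,fast++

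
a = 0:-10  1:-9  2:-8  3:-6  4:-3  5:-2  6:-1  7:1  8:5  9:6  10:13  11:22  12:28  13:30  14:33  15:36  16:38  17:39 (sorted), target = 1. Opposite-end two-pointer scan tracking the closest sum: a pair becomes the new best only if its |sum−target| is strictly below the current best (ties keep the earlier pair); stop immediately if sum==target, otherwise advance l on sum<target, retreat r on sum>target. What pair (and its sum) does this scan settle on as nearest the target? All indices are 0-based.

[0,17] -10+39=29 d=28 * → r--
[0,16] -10+38=28 d=27 * → r--
[0,15] -10+36=26 d=25 * → r--
[0,14] -10+33=23 d=22 * → r--
[0,13] -10+30=20 d=19 * → r--
[0,12] -10+28=18 d=17 * → r--
[0,11] -10+22=12 d=11 * → r--
[0,10] -10+13=3 d=2 * → r--
[0,9] -10+6=-4 d=5 → l++
[1,9] -9+6=-3 d=4 → l++
[2,9] -8+6=-2 d=3 → l++
[3,9] -6+6=0 d=1 * → l++
[4,9] -3+6=3 d=2 → r--
[4,8] -3+5=2 d=1 → r--
[4,7] -3+1=-2 d=3 → l++
[5,7] -2+1=-1 d=2 → l++
[6,7] -1+1=0 d=1 → l++

pair (-6, 6) with sum 0 (|Δ|=1)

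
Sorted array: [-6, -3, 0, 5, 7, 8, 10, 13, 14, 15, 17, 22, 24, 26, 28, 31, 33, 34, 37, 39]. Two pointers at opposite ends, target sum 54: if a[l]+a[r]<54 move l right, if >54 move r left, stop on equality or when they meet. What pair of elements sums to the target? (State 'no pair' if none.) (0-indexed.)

l=0 r=19: -6+39=33 <54, l++
l=1 r=19: -3+39=36 <54, l++
l=2 r=19: 0+39=39 <54, l++
l=3 r=19: 5+39=44 <54, l++
l=4 r=19: 7+39=46 <54, l++
l=5 r=19: 8+39=47 <54, l++
l=6 r=19: 10+39=49 <54, l++
l=7 r=19: 13+39=52 <54, l++
l=8 r=19: 14+39=53 <54, l++
l=9 r=19: 15+39=54, found

(15, 39)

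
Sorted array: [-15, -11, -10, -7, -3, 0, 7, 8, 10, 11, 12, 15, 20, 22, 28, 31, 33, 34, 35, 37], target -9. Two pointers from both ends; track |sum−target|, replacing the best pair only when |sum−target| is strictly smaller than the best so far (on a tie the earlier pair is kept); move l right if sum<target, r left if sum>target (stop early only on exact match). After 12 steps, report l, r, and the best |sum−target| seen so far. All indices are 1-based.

[1,20] -15+37=22 d=31 * → r--
[1,19] -15+35=20 d=29 * → r--
[1,18] -15+34=19 d=28 * → r--
[1,17] -15+33=18 d=27 * → r--
[1,16] -15+31=16 d=25 * → r--
[1,15] -15+28=13 d=22 * → r--
[1,14] -15+22=7 d=16 * → r--
[1,13] -15+20=5 d=14 * → r--
[1,12] -15+15=0 d=9 * → r--
[1,11] -15+12=-3 d=6 * → r--
[1,10] -15+11=-4 d=5 * → r--
[1,9] -15+10=-5 d=4 * → r--

l=1, r=8, best |Δ|=4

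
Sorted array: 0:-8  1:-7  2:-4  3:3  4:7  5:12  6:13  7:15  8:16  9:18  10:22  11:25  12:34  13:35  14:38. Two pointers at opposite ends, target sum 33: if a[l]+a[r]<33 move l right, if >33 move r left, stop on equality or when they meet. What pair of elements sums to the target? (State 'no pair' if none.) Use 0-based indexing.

(15, 18)

[0,14] -8+38=30 <33 → l++
[1,14] -7+38=31 <33 → l++
[2,14] -4+38=34 >33 → r--
[2,13] -4+35=31 <33 → l++
[3,13] 3+35=38 >33 → r--
[3,12] 3+34=37 >33 → r--
[3,11] 3+25=28 <33 → l++
[4,11] 7+25=32 <33 → l++
[5,11] 12+25=37 >33 → r--
[5,10] 12+22=34 >33 → r--
[5,9] 12+18=30 <33 → l++
[6,9] 13+18=31 <33 → l++
[7,9] 15+18=33 → found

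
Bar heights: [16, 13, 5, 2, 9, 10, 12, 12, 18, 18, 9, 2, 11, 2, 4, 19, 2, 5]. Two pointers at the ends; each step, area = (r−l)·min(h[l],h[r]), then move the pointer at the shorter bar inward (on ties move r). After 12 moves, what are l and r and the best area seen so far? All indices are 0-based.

l=10, r=15, best area=240

[0,17] min(16,5)*17=85 best=85 * → r--
[0,16] min(16,2)*16=32 best=85 → r--
[0,15] min(16,19)*15=240 best=240 * → l++
[1,15] min(13,19)*14=182 best=240 → l++
[2,15] min(5,19)*13=65 best=240 → l++
[3,15] min(2,19)*12=24 best=240 → l++
[4,15] min(9,19)*11=99 best=240 → l++
[5,15] min(10,19)*10=100 best=240 → l++
[6,15] min(12,19)*9=108 best=240 → l++
[7,15] min(12,19)*8=96 best=240 → l++
[8,15] min(18,19)*7=126 best=240 → l++
[9,15] min(18,19)*6=108 best=240 → l++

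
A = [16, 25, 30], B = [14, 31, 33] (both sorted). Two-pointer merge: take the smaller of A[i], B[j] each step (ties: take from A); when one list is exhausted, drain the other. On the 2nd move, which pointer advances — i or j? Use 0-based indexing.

i=0 j=0: A[i]=16>B[j]=14 take 14, j++
i=0 j=1: A[i]=16<=B[j]=31 take 16, i++

i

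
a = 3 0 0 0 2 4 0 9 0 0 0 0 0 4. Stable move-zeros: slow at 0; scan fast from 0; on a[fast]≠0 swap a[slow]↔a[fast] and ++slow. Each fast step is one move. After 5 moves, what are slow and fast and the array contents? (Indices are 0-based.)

slow=2, fast=5, a=[3, 2, 0, 0, 0, 4, 0, 9, 0, 0, 0, 0, 0, 4]

slow=0 fast=0: a[fast]=3≠0 swap→a[0]=3, slow++,fast++
slow=1 fast=1: a[fast]=0, fast++
slow=1 fast=2: a[fast]=0, fast++
slow=1 fast=3: a[fast]=0, fast++
slow=1 fast=4: a[fast]=2≠0 swap→a[1]=2, slow++,fast++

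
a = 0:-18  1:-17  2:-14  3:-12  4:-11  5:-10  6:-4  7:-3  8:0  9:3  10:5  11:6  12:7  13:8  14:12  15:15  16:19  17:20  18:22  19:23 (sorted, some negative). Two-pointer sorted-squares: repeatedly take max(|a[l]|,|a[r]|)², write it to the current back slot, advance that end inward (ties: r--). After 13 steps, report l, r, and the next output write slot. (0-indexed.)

l=6, r=12, next write slot=6

[0,19] |-18|<=|23| out[19]=529 → r--
[0,18] |-18|<=|22| out[18]=484 → r--
[0,17] |-18|<=|20| out[17]=400 → r--
[0,16] |-18|<=|19| out[16]=361 → r--
[0,15] |-18|>|15| out[15]=324 → l++
[1,15] |-17|>|15| out[14]=289 → l++
[2,15] |-14|<=|15| out[13]=225 → r--
[2,14] |-14|>|12| out[12]=196 → l++
[3,14] |-12|<=|12| out[11]=144 → r--
[3,13] |-12|>|8| out[10]=144 → l++
[4,13] |-11|>|8| out[9]=121 → l++
[5,13] |-10|>|8| out[8]=100 → l++
[6,13] |-4|<=|8| out[7]=64 → r--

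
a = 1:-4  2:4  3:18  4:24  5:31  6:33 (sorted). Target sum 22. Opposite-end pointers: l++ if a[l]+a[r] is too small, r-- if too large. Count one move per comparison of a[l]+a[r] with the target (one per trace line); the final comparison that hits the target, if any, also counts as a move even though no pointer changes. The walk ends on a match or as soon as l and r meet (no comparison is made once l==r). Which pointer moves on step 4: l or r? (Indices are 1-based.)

[1,6] -4+33=29 >22 → r--
[1,5] -4+31=27 >22 → r--
[1,4] -4+24=20 <22 → l++
[2,4] 4+24=28 >22 → r--

r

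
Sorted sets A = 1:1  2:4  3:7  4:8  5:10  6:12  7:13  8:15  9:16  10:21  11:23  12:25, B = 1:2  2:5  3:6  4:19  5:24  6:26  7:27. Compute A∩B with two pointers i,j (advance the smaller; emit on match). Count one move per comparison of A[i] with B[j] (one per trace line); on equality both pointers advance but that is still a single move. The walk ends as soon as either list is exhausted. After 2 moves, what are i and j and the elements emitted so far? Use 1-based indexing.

[i=1,j=1] 1<2 → i++
[i=2,j=1] 4>2 → j++

i=2, j=2, emitted=[]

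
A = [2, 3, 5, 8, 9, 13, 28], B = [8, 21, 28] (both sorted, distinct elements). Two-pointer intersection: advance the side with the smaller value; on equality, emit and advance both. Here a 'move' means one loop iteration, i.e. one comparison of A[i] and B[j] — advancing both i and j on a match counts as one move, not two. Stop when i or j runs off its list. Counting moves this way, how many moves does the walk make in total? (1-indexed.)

8 moves

i=1 j=1: 2<8, i++
i=2 j=1: 3<8, i++
i=3 j=1: 5<8, i++
i=4 j=1: 8==8 emit, i++,j++
i=5 j=2: 9<21, i++
i=6 j=2: 13<21, i++
i=7 j=2: 28>21, j++
i=7 j=3: 28==28 emit, i++,j++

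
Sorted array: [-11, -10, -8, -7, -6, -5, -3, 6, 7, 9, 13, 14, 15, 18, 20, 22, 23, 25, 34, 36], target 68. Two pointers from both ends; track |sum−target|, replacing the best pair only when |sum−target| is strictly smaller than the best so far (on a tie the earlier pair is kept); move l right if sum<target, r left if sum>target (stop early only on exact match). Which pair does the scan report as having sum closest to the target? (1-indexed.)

l=1 r=20: -11+36=25 d=43 *, l++
l=2 r=20: -10+36=26 d=42 *, l++
l=3 r=20: -8+36=28 d=40 *, l++
l=4 r=20: -7+36=29 d=39 *, l++
l=5 r=20: -6+36=30 d=38 *, l++
l=6 r=20: -5+36=31 d=37 *, l++
l=7 r=20: -3+36=33 d=35 *, l++
l=8 r=20: 6+36=42 d=26 *, l++
l=9 r=20: 7+36=43 d=25 *, l++
l=10 r=20: 9+36=45 d=23 *, l++
l=11 r=20: 13+36=49 d=19 *, l++
l=12 r=20: 14+36=50 d=18 *, l++
l=13 r=20: 15+36=51 d=17 *, l++
l=14 r=20: 18+36=54 d=14 *, l++
l=15 r=20: 20+36=56 d=12 *, l++
l=16 r=20: 22+36=58 d=10 *, l++
l=17 r=20: 23+36=59 d=9 *, l++
l=18 r=20: 25+36=61 d=7 *, l++
l=19 r=20: 34+36=70 d=2 *, r--

pair (34, 36) with sum 70 (|Δ|=2)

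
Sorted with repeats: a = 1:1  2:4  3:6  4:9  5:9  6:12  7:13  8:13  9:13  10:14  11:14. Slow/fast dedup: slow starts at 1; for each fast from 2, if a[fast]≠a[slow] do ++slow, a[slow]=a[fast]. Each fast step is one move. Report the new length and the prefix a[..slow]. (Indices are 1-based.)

length 7; prefix = [1, 4, 6, 9, 12, 13, 14]

slow=1 fast=2: a[fast]=4≠a[slow]=1 write a[2]=4, slow++,fast++
slow=2 fast=3: a[fast]=6≠a[slow]=4 write a[3]=6, slow++,fast++
slow=3 fast=4: a[fast]=9≠a[slow]=6 write a[4]=9, slow++,fast++
slow=4 fast=5: a[fast]=9=a[slow] dup, fast++
slow=4 fast=6: a[fast]=12≠a[slow]=9 write a[5]=12, slow++,fast++
slow=5 fast=7: a[fast]=13≠a[slow]=12 write a[6]=13, slow++,fast++
slow=6 fast=8: a[fast]=13=a[slow] dup, fast++
slow=6 fast=9: a[fast]=13=a[slow] dup, fast++
slow=6 fast=10: a[fast]=14≠a[slow]=13 write a[7]=14, slow++,fast++
slow=7 fast=11: a[fast]=14=a[slow] dup, fast++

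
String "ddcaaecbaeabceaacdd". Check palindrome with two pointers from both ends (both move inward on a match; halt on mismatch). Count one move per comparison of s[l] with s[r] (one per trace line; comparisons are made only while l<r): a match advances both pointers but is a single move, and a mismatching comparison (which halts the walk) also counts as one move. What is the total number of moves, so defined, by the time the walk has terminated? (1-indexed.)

[1,19] 'd'=='d' → l++,r--
[2,18] 'd'=='d' → l++,r--
[3,17] 'c'=='c' → l++,r--
[4,16] 'a'=='a' → l++,r--
[5,15] 'a'=='a' → l++,r--
[6,14] 'e'=='e' → l++,r--
[7,13] 'c'=='c' → l++,r--
[8,12] 'b'=='b' → l++,r--
[9,11] 'a'=='a' → l++,r--

9 moves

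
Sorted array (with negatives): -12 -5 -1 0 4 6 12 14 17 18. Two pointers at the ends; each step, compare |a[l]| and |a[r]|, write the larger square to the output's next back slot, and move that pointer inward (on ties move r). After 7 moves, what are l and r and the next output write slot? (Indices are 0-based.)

[0,9] |-12|<=|18| out[9]=324 → r--
[0,8] |-12|<=|17| out[8]=289 → r--
[0,7] |-12|<=|14| out[7]=196 → r--
[0,6] |-12|<=|12| out[6]=144 → r--
[0,5] |-12|>|6| out[5]=144 → l++
[1,5] |-5|<=|6| out[4]=36 → r--
[1,4] |-5|>|4| out[3]=25 → l++

l=2, r=4, next write slot=2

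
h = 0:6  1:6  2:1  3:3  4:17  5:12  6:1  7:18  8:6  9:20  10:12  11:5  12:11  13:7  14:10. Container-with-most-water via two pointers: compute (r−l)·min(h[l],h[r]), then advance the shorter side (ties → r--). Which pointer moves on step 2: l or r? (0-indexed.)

l

[0,14] min(6,10)*14=84 best=84 * → l++
[1,14] min(6,10)*13=78 best=84 → l++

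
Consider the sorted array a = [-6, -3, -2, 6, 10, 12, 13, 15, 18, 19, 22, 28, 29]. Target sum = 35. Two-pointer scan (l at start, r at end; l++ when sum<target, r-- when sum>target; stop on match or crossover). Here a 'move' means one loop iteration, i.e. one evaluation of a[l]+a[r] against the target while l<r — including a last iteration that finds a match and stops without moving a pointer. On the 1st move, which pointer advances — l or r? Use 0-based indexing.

l

l=0 r=12: -6+29=23 <35, l++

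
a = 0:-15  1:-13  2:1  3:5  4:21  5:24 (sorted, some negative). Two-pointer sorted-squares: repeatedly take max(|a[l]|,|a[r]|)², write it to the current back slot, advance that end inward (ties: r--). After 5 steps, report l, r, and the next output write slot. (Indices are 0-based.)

l=0 r=5: |-15|<=|24| out[5]=576, r--
l=0 r=4: |-15|<=|21| out[4]=441, r--
l=0 r=3: |-15|>|5| out[3]=225, l++
l=1 r=3: |-13|>|5| out[2]=169, l++
l=2 r=3: |1|<=|5| out[1]=25, r--

l=2, r=2, next write slot=0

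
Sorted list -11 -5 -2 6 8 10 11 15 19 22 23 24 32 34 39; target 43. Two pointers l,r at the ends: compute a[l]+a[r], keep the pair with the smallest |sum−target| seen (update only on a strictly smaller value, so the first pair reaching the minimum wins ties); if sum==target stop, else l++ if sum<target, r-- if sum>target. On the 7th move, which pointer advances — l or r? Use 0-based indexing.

r

l=0 r=14: -11+39=28 d=15 *, l++
l=1 r=14: -5+39=34 d=9 *, l++
l=2 r=14: -2+39=37 d=6 *, l++
l=3 r=14: 6+39=45 d=2 *, r--
l=3 r=13: 6+34=40 d=3, l++
l=4 r=13: 8+34=42 d=1 *, l++
l=5 r=13: 10+34=44 d=1, r--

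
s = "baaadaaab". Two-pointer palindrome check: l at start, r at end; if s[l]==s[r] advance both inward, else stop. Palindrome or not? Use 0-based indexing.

palindrome

[0,8] 'b'=='b' → l++,r--
[1,7] 'a'=='a' → l++,r--
[2,6] 'a'=='a' → l++,r--
[3,5] 'a'=='a' → l++,r--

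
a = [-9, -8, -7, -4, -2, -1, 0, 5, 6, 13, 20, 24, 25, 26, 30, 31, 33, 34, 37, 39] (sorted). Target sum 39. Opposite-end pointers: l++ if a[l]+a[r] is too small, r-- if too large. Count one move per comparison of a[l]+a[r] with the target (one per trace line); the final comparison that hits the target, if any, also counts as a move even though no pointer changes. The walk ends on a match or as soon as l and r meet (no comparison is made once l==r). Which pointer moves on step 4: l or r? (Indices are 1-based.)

l

l=1 r=20: -9+39=30 <39, l++
l=2 r=20: -8+39=31 <39, l++
l=3 r=20: -7+39=32 <39, l++
l=4 r=20: -4+39=35 <39, l++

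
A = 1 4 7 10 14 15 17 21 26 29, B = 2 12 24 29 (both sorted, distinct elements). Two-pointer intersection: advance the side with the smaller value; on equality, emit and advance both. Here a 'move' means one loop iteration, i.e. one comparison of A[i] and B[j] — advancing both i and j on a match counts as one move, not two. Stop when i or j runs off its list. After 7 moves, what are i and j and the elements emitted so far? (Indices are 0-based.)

i=5, j=2, emitted=[]

[i=0,j=0] 1<2 → i++
[i=1,j=0] 4>2 → j++
[i=1,j=1] 4<12 → i++
[i=2,j=1] 7<12 → i++
[i=3,j=1] 10<12 → i++
[i=4,j=1] 14>12 → j++
[i=4,j=2] 14<24 → i++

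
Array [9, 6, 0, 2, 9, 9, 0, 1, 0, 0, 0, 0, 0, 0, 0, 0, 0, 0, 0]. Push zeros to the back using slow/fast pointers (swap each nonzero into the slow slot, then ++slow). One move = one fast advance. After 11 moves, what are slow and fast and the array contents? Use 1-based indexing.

slow=7, fast=12, a=[9, 6, 2, 9, 9, 1, 0, 0, 0, 0, 0, 0, 0, 0, 0, 0, 0, 0, 0]

slow=1 fast=1: a[fast]=9≠0 swap→a[1]=9, slow++,fast++
slow=2 fast=2: a[fast]=6≠0 swap→a[2]=6, slow++,fast++
slow=3 fast=3: a[fast]=0, fast++
slow=3 fast=4: a[fast]=2≠0 swap→a[3]=2, slow++,fast++
slow=4 fast=5: a[fast]=9≠0 swap→a[4]=9, slow++,fast++
slow=5 fast=6: a[fast]=9≠0 swap→a[5]=9, slow++,fast++
slow=6 fast=7: a[fast]=0, fast++
slow=6 fast=8: a[fast]=1≠0 swap→a[6]=1, slow++,fast++
slow=7 fast=9: a[fast]=0, fast++
slow=7 fast=10: a[fast]=0, fast++
slow=7 fast=11: a[fast]=0, fast++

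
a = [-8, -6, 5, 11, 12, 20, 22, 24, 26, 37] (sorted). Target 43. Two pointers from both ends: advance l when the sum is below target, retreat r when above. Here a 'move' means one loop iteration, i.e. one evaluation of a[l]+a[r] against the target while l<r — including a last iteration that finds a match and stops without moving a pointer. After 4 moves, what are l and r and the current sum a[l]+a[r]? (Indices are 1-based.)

l=1 r=10: -8+37=29 <43, l++
l=2 r=10: -6+37=31 <43, l++
l=3 r=10: 5+37=42 <43, l++
l=4 r=10: 11+37=48 >43, r--

l=4, r=9, sum=37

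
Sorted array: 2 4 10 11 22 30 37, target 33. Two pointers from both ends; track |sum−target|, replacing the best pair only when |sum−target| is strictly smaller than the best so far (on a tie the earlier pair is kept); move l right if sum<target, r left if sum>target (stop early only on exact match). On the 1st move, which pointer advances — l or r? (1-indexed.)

[1,7] 2+37=39 d=6 * → r--

r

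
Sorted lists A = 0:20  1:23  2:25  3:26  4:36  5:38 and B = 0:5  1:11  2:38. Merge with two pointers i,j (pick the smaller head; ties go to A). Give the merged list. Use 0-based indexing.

i=0 j=0: A[i]=20>B[j]=5 take 5, j++
i=0 j=1: A[i]=20>B[j]=11 take 11, j++
i=0 j=2: A[i]=20<=B[j]=38 take 20, i++
i=1 j=2: A[i]=23<=B[j]=38 take 23, i++
i=2 j=2: A[i]=25<=B[j]=38 take 25, i++
i=3 j=2: A[i]=26<=B[j]=38 take 26, i++
i=4 j=2: A[i]=36<=B[j]=38 take 36, i++
i=5 j=2: A[i]=38<=B[j]=38 take 38, i++
i=6 j=2: A done, take B[j]=38, j++

[5, 11, 20, 23, 25, 26, 36, 38, 38]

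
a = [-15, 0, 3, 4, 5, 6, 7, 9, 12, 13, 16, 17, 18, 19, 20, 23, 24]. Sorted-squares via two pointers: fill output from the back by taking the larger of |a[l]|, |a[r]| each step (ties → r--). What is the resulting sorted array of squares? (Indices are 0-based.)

[0, 9, 16, 25, 36, 49, 81, 144, 169, 225, 256, 289, 324, 361, 400, 529, 576]

[0,16] |-15|<=|24| out[16]=576 → r--
[0,15] |-15|<=|23| out[15]=529 → r--
[0,14] |-15|<=|20| out[14]=400 → r--
[0,13] |-15|<=|19| out[13]=361 → r--
[0,12] |-15|<=|18| out[12]=324 → r--
[0,11] |-15|<=|17| out[11]=289 → r--
[0,10] |-15|<=|16| out[10]=256 → r--
[0,9] |-15|>|13| out[9]=225 → l++
[1,9] |0|<=|13| out[8]=169 → r--
[1,8] |0|<=|12| out[7]=144 → r--
[1,7] |0|<=|9| out[6]=81 → r--
[1,6] |0|<=|7| out[5]=49 → r--
[1,5] |0|<=|6| out[4]=36 → r--
[1,4] |0|<=|5| out[3]=25 → r--
[1,3] |0|<=|4| out[2]=16 → r--
[1,2] |0|<=|3| out[1]=9 → r--
[1,1] |0|<=|0| out[0]=0 → r--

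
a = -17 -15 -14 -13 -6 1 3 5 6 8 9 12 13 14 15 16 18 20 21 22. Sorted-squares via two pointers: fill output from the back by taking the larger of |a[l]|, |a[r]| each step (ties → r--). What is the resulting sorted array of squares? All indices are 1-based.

l=1 r=20: |-17|<=|22| out[20]=484, r--
l=1 r=19: |-17|<=|21| out[19]=441, r--
l=1 r=18: |-17|<=|20| out[18]=400, r--
l=1 r=17: |-17|<=|18| out[17]=324, r--
l=1 r=16: |-17|>|16| out[16]=289, l++
l=2 r=16: |-15|<=|16| out[15]=256, r--
l=2 r=15: |-15|<=|15| out[14]=225, r--
l=2 r=14: |-15|>|14| out[13]=225, l++
l=3 r=14: |-14|<=|14| out[12]=196, r--
l=3 r=13: |-14|>|13| out[11]=196, l++
l=4 r=13: |-13|<=|13| out[10]=169, r--
l=4 r=12: |-13|>|12| out[9]=169, l++
l=5 r=12: |-6|<=|12| out[8]=144, r--
l=5 r=11: |-6|<=|9| out[7]=81, r--
l=5 r=10: |-6|<=|8| out[6]=64, r--
l=5 r=9: |-6|<=|6| out[5]=36, r--
l=5 r=8: |-6|>|5| out[4]=36, l++
l=6 r=8: |1|<=|5| out[3]=25, r--
l=6 r=7: |1|<=|3| out[2]=9, r--
l=6 r=6: |1|<=|1| out[1]=1, r--

[1, 9, 25, 36, 36, 64, 81, 144, 169, 169, 196, 196, 225, 225, 256, 289, 324, 400, 441, 484]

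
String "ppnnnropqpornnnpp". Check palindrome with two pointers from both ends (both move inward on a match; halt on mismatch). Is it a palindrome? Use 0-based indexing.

l=0 r=16: 'p'=='p', l++,r--
l=1 r=15: 'p'=='p', l++,r--
l=2 r=14: 'n'=='n', l++,r--
l=3 r=13: 'n'=='n', l++,r--
l=4 r=12: 'n'=='n', l++,r--
l=5 r=11: 'r'=='r', l++,r--
l=6 r=10: 'o'=='o', l++,r--
l=7 r=9: 'p'=='p', l++,r--

palindrome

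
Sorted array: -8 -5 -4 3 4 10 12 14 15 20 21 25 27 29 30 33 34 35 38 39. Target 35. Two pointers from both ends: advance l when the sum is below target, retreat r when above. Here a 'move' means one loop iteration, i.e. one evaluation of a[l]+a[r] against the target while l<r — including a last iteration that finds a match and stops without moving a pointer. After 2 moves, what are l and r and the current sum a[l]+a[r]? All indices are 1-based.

[1,20] -8+39=31 <35 → l++
[2,20] -5+39=34 <35 → l++

l=3, r=20, sum=35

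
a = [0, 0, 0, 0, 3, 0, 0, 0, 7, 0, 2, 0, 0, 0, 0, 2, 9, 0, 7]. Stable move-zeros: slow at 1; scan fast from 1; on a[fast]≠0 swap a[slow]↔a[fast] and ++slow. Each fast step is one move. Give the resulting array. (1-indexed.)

[3, 7, 2, 2, 9, 7, 0, 0, 0, 0, 0, 0, 0, 0, 0, 0, 0, 0, 0]

slow=1 fast=1: a[fast]=0, fast++
slow=1 fast=2: a[fast]=0, fast++
slow=1 fast=3: a[fast]=0, fast++
slow=1 fast=4: a[fast]=0, fast++
slow=1 fast=5: a[fast]=3≠0 swap→a[1]=3, slow++,fast++
slow=2 fast=6: a[fast]=0, fast++
slow=2 fast=7: a[fast]=0, fast++
slow=2 fast=8: a[fast]=0, fast++
slow=2 fast=9: a[fast]=7≠0 swap→a[2]=7, slow++,fast++
slow=3 fast=10: a[fast]=0, fast++
slow=3 fast=11: a[fast]=2≠0 swap→a[3]=2, slow++,fast++
slow=4 fast=12: a[fast]=0, fast++
slow=4 fast=13: a[fast]=0, fast++
slow=4 fast=14: a[fast]=0, fast++
slow=4 fast=15: a[fast]=0, fast++
slow=4 fast=16: a[fast]=2≠0 swap→a[4]=2, slow++,fast++
slow=5 fast=17: a[fast]=9≠0 swap→a[5]=9, slow++,fast++
slow=6 fast=18: a[fast]=0, fast++
slow=6 fast=19: a[fast]=7≠0 swap→a[6]=7, slow++,fast++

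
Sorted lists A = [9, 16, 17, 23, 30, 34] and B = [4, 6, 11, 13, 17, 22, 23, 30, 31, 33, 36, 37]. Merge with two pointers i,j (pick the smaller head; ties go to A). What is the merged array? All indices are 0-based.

[i=0,j=0] A[i]=9>B[j]=4 take 4 → j++
[i=0,j=1] A[i]=9>B[j]=6 take 6 → j++
[i=0,j=2] A[i]=9<=B[j]=11 take 9 → i++
[i=1,j=2] A[i]=16>B[j]=11 take 11 → j++
[i=1,j=3] A[i]=16>B[j]=13 take 13 → j++
[i=1,j=4] A[i]=16<=B[j]=17 take 16 → i++
[i=2,j=4] A[i]=17<=B[j]=17 take 17 → i++
[i=3,j=4] A[i]=23>B[j]=17 take 17 → j++
[i=3,j=5] A[i]=23>B[j]=22 take 22 → j++
[i=3,j=6] A[i]=23<=B[j]=23 take 23 → i++
[i=4,j=6] A[i]=30>B[j]=23 take 23 → j++
[i=4,j=7] A[i]=30<=B[j]=30 take 30 → i++
[i=5,j=7] A[i]=34>B[j]=30 take 30 → j++
[i=5,j=8] A[i]=34>B[j]=31 take 31 → j++
[i=5,j=9] A[i]=34>B[j]=33 take 33 → j++
[i=5,j=10] A[i]=34<=B[j]=36 take 34 → i++
[i=6,j=10] A done, take B[j]=36 → j++
[i=6,j=11] A done, take B[j]=37 → j++

[4, 6, 9, 11, 13, 16, 17, 17, 22, 23, 23, 30, 30, 31, 33, 34, 36, 37]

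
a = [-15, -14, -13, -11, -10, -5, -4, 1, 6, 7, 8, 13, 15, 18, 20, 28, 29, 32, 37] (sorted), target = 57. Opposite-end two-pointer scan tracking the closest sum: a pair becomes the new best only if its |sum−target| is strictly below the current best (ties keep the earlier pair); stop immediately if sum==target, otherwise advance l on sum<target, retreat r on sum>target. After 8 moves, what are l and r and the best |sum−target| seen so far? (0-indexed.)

l=8, r=18, best |Δ|=19

l=0 r=18: -15+37=22 d=35 *, l++
l=1 r=18: -14+37=23 d=34 *, l++
l=2 r=18: -13+37=24 d=33 *, l++
l=3 r=18: -11+37=26 d=31 *, l++
l=4 r=18: -10+37=27 d=30 *, l++
l=5 r=18: -5+37=32 d=25 *, l++
l=6 r=18: -4+37=33 d=24 *, l++
l=7 r=18: 1+37=38 d=19 *, l++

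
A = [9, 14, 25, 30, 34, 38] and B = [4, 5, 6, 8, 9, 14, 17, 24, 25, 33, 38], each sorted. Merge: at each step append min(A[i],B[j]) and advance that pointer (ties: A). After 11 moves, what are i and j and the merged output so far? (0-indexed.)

[i=0,j=0] A[i]=9>B[j]=4 take 4 → j++
[i=0,j=1] A[i]=9>B[j]=5 take 5 → j++
[i=0,j=2] A[i]=9>B[j]=6 take 6 → j++
[i=0,j=3] A[i]=9>B[j]=8 take 8 → j++
[i=0,j=4] A[i]=9<=B[j]=9 take 9 → i++
[i=1,j=4] A[i]=14>B[j]=9 take 9 → j++
[i=1,j=5] A[i]=14<=B[j]=14 take 14 → i++
[i=2,j=5] A[i]=25>B[j]=14 take 14 → j++
[i=2,j=6] A[i]=25>B[j]=17 take 17 → j++
[i=2,j=7] A[i]=25>B[j]=24 take 24 → j++
[i=2,j=8] A[i]=25<=B[j]=25 take 25 → i++

i=3, j=8, merged so far=[4, 5, 6, 8, 9, 9, 14, 14, 17, 24, 25]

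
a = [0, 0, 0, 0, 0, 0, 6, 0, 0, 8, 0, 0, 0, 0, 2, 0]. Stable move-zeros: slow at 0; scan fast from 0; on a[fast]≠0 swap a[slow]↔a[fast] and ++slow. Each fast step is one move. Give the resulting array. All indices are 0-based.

(s=0,f=0) a[fast]=0 → fast++
(s=0,f=1) a[fast]=0 → fast++
(s=0,f=2) a[fast]=0 → fast++
(s=0,f=3) a[fast]=0 → fast++
(s=0,f=4) a[fast]=0 → fast++
(s=0,f=5) a[fast]=0 → fast++
(s=0,f=6) a[fast]=6≠0 swap→a[0]=6 → slow++,fast++
(s=1,f=7) a[fast]=0 → fast++
(s=1,f=8) a[fast]=0 → fast++
(s=1,f=9) a[fast]=8≠0 swap→a[1]=8 → slow++,fast++
(s=2,f=10) a[fast]=0 → fast++
(s=2,f=11) a[fast]=0 → fast++
(s=2,f=12) a[fast]=0 → fast++
(s=2,f=13) a[fast]=0 → fast++
(s=2,f=14) a[fast]=2≠0 swap→a[2]=2 → slow++,fast++
(s=3,f=15) a[fast]=0 → fast++

[6, 8, 2, 0, 0, 0, 0, 0, 0, 0, 0, 0, 0, 0, 0, 0]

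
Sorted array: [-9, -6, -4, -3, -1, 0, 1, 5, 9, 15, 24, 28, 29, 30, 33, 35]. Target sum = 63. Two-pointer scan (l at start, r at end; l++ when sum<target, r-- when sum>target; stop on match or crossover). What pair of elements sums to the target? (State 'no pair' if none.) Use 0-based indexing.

[0,15] -9+35=26 <63 → l++
[1,15] -6+35=29 <63 → l++
[2,15] -4+35=31 <63 → l++
[3,15] -3+35=32 <63 → l++
[4,15] -1+35=34 <63 → l++
[5,15] 0+35=35 <63 → l++
[6,15] 1+35=36 <63 → l++
[7,15] 5+35=40 <63 → l++
[8,15] 9+35=44 <63 → l++
[9,15] 15+35=50 <63 → l++
[10,15] 24+35=59 <63 → l++
[11,15] 28+35=63 → found

(28, 35)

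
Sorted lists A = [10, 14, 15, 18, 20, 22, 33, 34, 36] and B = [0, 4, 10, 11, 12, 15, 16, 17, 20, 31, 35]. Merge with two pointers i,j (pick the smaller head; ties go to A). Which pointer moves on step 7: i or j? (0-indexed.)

i

i=0 j=0: A[i]=10>B[j]=0 take 0, j++
i=0 j=1: A[i]=10>B[j]=4 take 4, j++
i=0 j=2: A[i]=10<=B[j]=10 take 10, i++
i=1 j=2: A[i]=14>B[j]=10 take 10, j++
i=1 j=3: A[i]=14>B[j]=11 take 11, j++
i=1 j=4: A[i]=14>B[j]=12 take 12, j++
i=1 j=5: A[i]=14<=B[j]=15 take 14, i++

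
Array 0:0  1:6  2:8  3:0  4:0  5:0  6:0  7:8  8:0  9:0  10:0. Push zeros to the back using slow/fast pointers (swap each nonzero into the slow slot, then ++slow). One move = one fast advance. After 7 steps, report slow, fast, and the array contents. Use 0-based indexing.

slow=2, fast=7, a=[6, 8, 0, 0, 0, 0, 0, 8, 0, 0, 0]

slow=0 fast=0: a[fast]=0, fast++
slow=0 fast=1: a[fast]=6≠0 swap→a[0]=6, slow++,fast++
slow=1 fast=2: a[fast]=8≠0 swap→a[1]=8, slow++,fast++
slow=2 fast=3: a[fast]=0, fast++
slow=2 fast=4: a[fast]=0, fast++
slow=2 fast=5: a[fast]=0, fast++
slow=2 fast=6: a[fast]=0, fast++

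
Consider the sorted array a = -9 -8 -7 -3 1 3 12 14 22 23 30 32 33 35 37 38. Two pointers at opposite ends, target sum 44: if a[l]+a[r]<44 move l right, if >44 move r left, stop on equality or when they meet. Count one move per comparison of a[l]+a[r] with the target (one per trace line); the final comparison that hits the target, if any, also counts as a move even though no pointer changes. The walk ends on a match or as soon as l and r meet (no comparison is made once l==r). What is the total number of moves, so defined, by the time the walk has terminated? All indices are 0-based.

l=0 r=15: -9+38=29 <44, l++
l=1 r=15: -8+38=30 <44, l++
l=2 r=15: -7+38=31 <44, l++
l=3 r=15: -3+38=35 <44, l++
l=4 r=15: 1+38=39 <44, l++
l=5 r=15: 3+38=41 <44, l++
l=6 r=15: 12+38=50 >44, r--
l=6 r=14: 12+37=49 >44, r--
l=6 r=13: 12+35=47 >44, r--
l=6 r=12: 12+33=45 >44, r--
l=6 r=11: 12+32=44, found

11 moves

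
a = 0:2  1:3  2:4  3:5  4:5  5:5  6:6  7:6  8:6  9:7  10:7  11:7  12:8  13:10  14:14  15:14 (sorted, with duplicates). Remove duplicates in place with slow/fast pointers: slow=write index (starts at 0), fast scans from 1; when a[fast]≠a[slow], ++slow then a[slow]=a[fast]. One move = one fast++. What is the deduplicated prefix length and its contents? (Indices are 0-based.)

length 9; prefix = [2, 3, 4, 5, 6, 7, 8, 10, 14]

slow=0 fast=1: a[fast]=3≠a[slow]=2 write a[1]=3, slow++,fast++
slow=1 fast=2: a[fast]=4≠a[slow]=3 write a[2]=4, slow++,fast++
slow=2 fast=3: a[fast]=5≠a[slow]=4 write a[3]=5, slow++,fast++
slow=3 fast=4: a[fast]=5=a[slow] dup, fast++
slow=3 fast=5: a[fast]=5=a[slow] dup, fast++
slow=3 fast=6: a[fast]=6≠a[slow]=5 write a[4]=6, slow++,fast++
slow=4 fast=7: a[fast]=6=a[slow] dup, fast++
slow=4 fast=8: a[fast]=6=a[slow] dup, fast++
slow=4 fast=9: a[fast]=7≠a[slow]=6 write a[5]=7, slow++,fast++
slow=5 fast=10: a[fast]=7=a[slow] dup, fast++
slow=5 fast=11: a[fast]=7=a[slow] dup, fast++
slow=5 fast=12: a[fast]=8≠a[slow]=7 write a[6]=8, slow++,fast++
slow=6 fast=13: a[fast]=10≠a[slow]=8 write a[7]=10, slow++,fast++
slow=7 fast=14: a[fast]=14≠a[slow]=10 write a[8]=14, slow++,fast++
slow=8 fast=15: a[fast]=14=a[slow] dup, fast++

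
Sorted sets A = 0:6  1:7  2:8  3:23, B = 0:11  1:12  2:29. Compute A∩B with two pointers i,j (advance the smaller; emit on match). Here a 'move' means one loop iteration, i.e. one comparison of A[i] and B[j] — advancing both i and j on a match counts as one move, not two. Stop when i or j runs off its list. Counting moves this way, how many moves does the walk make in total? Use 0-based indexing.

i=0 j=0: 6<11, i++
i=1 j=0: 7<11, i++
i=2 j=0: 8<11, i++
i=3 j=0: 23>11, j++
i=3 j=1: 23>12, j++
i=3 j=2: 23<29, i++

6 moves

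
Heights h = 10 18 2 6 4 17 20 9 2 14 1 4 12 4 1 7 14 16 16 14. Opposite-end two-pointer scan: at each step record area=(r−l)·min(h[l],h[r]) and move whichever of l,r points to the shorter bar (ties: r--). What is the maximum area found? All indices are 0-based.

[0,19] min(10,14)*19=190 best=190 * → l++
[1,19] min(18,14)*18=252 best=252 * → r--
[1,18] min(18,16)*17=272 best=272 * → r--
[1,17] min(18,16)*16=256 best=272 → r--
[1,16] min(18,14)*15=210 best=272 → r--
[1,15] min(18,7)*14=98 best=272 → r--
[1,14] min(18,1)*13=13 best=272 → r--
[1,13] min(18,4)*12=48 best=272 → r--
[1,12] min(18,12)*11=132 best=272 → r--
[1,11] min(18,4)*10=40 best=272 → r--
[1,10] min(18,1)*9=9 best=272 → r--
[1,9] min(18,14)*8=112 best=272 → r--
[1,8] min(18,2)*7=14 best=272 → r--
[1,7] min(18,9)*6=54 best=272 → r--
[1,6] min(18,20)*5=90 best=272 → l++
[2,6] min(2,20)*4=8 best=272 → l++
[3,6] min(6,20)*3=18 best=272 → l++
[4,6] min(4,20)*2=8 best=272 → l++
[5,6] min(17,20)*1=17 best=272 → l++

max area = 272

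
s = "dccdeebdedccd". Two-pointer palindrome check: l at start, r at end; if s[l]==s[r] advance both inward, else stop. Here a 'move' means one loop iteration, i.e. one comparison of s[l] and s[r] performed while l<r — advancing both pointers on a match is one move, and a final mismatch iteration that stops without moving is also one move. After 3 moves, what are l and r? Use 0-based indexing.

l=0 r=12: 'd'=='d', l++,r--
l=1 r=11: 'c'=='c', l++,r--
l=2 r=10: 'c'=='c', l++,r--

l=3, r=9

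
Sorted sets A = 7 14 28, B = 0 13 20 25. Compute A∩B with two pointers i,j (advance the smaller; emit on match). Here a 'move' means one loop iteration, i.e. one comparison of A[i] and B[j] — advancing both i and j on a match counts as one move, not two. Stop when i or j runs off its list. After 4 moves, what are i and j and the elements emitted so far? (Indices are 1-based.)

[i=1,j=1] 7>0 → j++
[i=1,j=2] 7<13 → i++
[i=2,j=2] 14>13 → j++
[i=2,j=3] 14<20 → i++

i=3, j=3, emitted=[]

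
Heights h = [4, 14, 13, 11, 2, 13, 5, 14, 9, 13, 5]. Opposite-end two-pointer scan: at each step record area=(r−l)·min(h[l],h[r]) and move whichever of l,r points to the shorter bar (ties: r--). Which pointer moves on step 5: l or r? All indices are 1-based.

[1,11] min(4,5)*10=40 best=40 * → l++
[2,11] min(14,5)*9=45 best=45 * → r--
[2,10] min(14,13)*8=104 best=104 * → r--
[2,9] min(14,9)*7=63 best=104 → r--
[2,8] min(14,14)*6=84 best=104 → r--

r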